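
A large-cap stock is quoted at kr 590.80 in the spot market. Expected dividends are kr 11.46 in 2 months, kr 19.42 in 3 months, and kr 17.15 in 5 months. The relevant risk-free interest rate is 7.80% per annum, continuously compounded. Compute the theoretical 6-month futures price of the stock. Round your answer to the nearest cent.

kr 565.47

PV(dividends) I = 11.46·e^(−0.0780·2/12) + 19.42·e^(−0.0780·3/12) + 17.15·e^(−0.0780·5/12)
I = 11.3120 + 19.0450 + 16.6016 = 46.9586
F = (S − I)·e^(rT) = (590.80 − 46.9586) · e^(0.0780·6/12)
= 543.8414 · e^0.039000 = 543.8414 × 1.039770 = kr 565.47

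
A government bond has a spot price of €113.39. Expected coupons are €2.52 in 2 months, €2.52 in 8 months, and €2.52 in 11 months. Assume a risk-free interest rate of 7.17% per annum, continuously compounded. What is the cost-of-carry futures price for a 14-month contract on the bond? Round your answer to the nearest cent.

€115.40

PV(coupons) I = 2.52·e^(−0.0717·2/12) + 2.52·e^(−0.0717·8/12) + 2.52·e^(−0.0717·11/12)
I = 2.4901 + 2.4024 + 2.3597 = 7.2522
F = (S − I)·e^(rT) = (113.39 − 7.2522) · e^(0.0717·14/12)
= 106.1378 · e^0.083650 = 106.1378 × 1.087248 = €115.40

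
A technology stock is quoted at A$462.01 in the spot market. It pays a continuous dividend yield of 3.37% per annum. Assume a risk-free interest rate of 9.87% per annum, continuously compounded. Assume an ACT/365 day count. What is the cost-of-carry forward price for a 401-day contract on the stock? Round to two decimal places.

F = S·e^((r − q)T) = 462.01 · e^((0.0987 − 0.0337) × 401/365)
= 462.01 · e^0.071411 = 462.01 × 1.074023
F = A$496.21

A$496.21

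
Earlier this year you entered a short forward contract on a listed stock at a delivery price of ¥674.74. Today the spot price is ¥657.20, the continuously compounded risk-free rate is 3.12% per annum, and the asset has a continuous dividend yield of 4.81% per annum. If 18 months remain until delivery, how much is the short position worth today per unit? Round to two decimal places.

¥32.44

Current fair forward for the remaining 18 months: F = S·e^((r − q)·T), (r − q) = 0.0312 − 0.0481 = -0.0169
F = 657.20 · e^(-0.0169 × 18/12) = 657.20 × 0.974969 = 640.7496
Value of long forward = (F − K)·e^(−rT) = (640.7496 − 674.74) · e^(−0.0312·18/12)
= -33.9904 × 0.954278 = -32.44
Short position value = −(long value) = ¥32.44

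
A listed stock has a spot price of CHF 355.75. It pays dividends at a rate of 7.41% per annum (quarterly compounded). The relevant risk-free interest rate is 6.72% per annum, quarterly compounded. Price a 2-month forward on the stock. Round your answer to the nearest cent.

F = S · (1+r/4)^(4T) / (1+q/4)^(4T)
= 355.75 × 1.011169 / 1.012312 = 355.75 × 0.998871
F = CHF 355.35

CHF 355.35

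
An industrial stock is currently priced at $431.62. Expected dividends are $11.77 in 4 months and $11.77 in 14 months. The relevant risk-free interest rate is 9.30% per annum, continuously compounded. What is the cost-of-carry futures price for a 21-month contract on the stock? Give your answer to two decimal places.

PV(dividends) I = 11.77·e^(−0.0930·4/12) + 11.77·e^(−0.0930·14/12)
I = 11.4107 + 10.5598 = 21.9705
F = (S − I)·e^(rT) = (431.62 − 21.9705) · e^(0.0930·21/12)
= 409.6495 · e^0.162750 = 409.6495 × 1.176742 = $482.05

$482.05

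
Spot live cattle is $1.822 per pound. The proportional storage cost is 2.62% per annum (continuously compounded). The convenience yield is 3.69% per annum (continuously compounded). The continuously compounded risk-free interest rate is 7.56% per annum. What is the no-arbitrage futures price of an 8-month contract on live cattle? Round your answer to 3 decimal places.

Net carry = r + u − y = 0.0756 + 0.0262 − 0.0369 = 0.0649
F = S·e^((r+u−y)T) = 1.822 · e^(0.0649 × 8/12) = 1.822 · e^0.043267
= 1.822 × 1.044217 = $1.903 per pound

$1.903 per pound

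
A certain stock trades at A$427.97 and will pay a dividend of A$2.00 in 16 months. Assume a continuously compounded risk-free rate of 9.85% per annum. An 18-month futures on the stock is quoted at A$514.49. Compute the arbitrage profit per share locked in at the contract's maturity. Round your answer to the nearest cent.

PV(dividends) I = 2.00·e^(−0.0985·16/12) = 1.7539
Fair futures F* = (S − I)·e^(rT) = (427.97 − 1.7539)·e^0.147750 = 426.2161 × 1.159223 = 494.0795
Market A$514.49 > fair 494.0795: forward overpriced → cash-and-carry (borrow at r, buy the stock and collect the dividends, short the forward).
Profit at T = |F_mkt − F*| = |514.49 − 494.0795| = A$20.41 per share

A$20.41 per share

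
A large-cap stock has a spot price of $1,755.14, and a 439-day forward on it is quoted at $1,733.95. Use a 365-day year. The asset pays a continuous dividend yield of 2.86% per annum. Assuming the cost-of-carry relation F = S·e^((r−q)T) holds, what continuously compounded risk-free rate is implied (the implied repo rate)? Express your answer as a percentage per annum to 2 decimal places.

From F = S·e^((r−q)T): (r − q) = ln(F/S)/T
ln(1733.95/1755.14) = ln(0.987927) = -0.012146
(r − q) = -0.012146 / (439/365) = -0.010099
r = ln(F/S)/T + q = -0.010099 + 0.0286 = 0.018501
r = 1.85%

1.85%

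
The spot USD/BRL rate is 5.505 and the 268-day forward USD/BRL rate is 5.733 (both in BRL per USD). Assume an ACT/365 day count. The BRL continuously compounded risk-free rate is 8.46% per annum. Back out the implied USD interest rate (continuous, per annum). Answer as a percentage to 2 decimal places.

F = S·e^((r_BRL − r_USD)T) ⇒ r_USD = r_BRL − ln(F/S)/T
ln(5.733/5.505) = 0.040582; /(268/365) = 0.055270
r_USD = 0.0846 − 0.055270 = 0.029330
r_USD = 2.93%

2.93%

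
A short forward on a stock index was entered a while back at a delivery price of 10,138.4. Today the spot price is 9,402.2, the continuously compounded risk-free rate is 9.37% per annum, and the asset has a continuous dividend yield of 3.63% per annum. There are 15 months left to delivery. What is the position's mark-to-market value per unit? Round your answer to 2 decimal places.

32.73

Current fair forward for the remaining 15 months: F = S·e^((r − q)·T), (r − q) = 0.0937 − 0.0363 = 0.0574
F = 9402.2 · e^(0.0574 × 15/12) = 9402.2 × 1.07438671 = 10101.5987
Value of long forward = (F − K)·e^(−rT) = (10101.5987 − 10138.4) · e^(−0.0937·15/12)
= -36.8013 × 0.88947400 = -32.73
Short position value = −(long value) = 32.73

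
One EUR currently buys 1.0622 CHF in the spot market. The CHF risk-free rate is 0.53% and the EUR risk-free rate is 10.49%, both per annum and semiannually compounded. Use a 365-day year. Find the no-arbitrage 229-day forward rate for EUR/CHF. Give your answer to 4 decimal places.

0.9995

By covered interest parity, F = S · (1+r_CHF/2)^(2T) / (1+r_EUR/2)^(2T)
= 1.0622 × 1.003326 / 1.066248 = 1.0622 × 0.940987
F = 0.9995 CHF per EUR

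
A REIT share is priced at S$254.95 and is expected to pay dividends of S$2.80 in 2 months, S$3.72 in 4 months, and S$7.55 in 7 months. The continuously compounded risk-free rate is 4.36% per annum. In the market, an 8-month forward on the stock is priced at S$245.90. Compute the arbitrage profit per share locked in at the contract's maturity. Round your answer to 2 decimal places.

PV(dividends) I = 2.80·e^(−0.0436·2/12) + 3.72·e^(−0.0436·4/12) + 7.55·e^(−0.0436·7/12) = 13.8065
Fair forward F* = (S − I)·e^(rT) = (254.95 − 13.8065)·e^0.029067 = 241.1435 × 1.029494 = 248.2558
Market S$245.90 < fair 248.2558: forward underpriced → reverse cash-and-carry (short the stock, invest proceeds at r, pay the dividends, go long the forward).
Profit at T = |F_mkt − F*| = |245.90 − 248.2558| = S$2.36 per share

S$2.36 per share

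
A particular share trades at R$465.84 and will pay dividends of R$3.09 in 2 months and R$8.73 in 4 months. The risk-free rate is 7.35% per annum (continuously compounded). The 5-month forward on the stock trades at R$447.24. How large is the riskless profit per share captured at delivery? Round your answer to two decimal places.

PV(dividends) I = 3.09·e^(−0.0735·2/12) + 8.73·e^(−0.0735·4/12) = 11.5711
Fair forward F* = (S − I)·e^(rT) = (465.84 − 11.5711)·e^0.030625 = 454.2689 × 1.031099 = 468.3962
Market R$447.24 < fair 468.3962: forward underpriced → reverse cash-and-carry (short the stock, invest proceeds at r, pay the dividends, go long the forward).
Profit at T = |F_mkt − F*| = |447.24 − 468.3962| = R$21.16 per share

R$21.16 per share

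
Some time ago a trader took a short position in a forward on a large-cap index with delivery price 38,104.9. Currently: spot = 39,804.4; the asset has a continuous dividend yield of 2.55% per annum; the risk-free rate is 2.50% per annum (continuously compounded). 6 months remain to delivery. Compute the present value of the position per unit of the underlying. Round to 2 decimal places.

-1668.56

Current fair forward for the remaining 6 months: F = S·e^((r − q)·T), (r − q) = 0.0250 − 0.0255 = -0.0005
F = 39804.4 · e^(-0.0005 × 6/12) = 39804.4 × 0.99975003 = 39794.4501
Value of long forward = (F − K)·e^(−rT) = (39794.4501 − 38104.9) · e^(−0.0250·6/12)
= 1689.5501 × 0.98757780 = 1668.56
Short position value = −(long value) = -1668.56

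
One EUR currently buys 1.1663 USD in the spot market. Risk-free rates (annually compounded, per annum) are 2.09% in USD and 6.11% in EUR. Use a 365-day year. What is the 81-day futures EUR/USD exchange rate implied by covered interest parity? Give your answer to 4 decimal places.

By covered interest parity, F = S · (1+r_USD)^T / (1+r_EUR)^T
= 1.1663 × 1.004601 / 1.013248 = 1.1663 × 0.991466
F = 1.1563 USD per EUR

1.1563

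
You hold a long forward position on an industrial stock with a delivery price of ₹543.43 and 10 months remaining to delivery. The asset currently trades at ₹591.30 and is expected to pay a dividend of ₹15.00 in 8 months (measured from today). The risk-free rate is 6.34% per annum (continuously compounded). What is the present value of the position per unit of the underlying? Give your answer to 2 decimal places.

PV(remaining dividends) I = 15.00·e^(−0.0634·8/12) = 14.3792
Current forward F = (S − I)·e^(rT) = (591.30 − 14.3792)·e^(0.0634·10/12) = 576.9208 × 1.054254 = 608.2211
Value (long) = (F − K)·e^(−rT) = (608.2211 − 543.43) × 0.948538 = 61.4568
Value = ₹61.46

₹61.46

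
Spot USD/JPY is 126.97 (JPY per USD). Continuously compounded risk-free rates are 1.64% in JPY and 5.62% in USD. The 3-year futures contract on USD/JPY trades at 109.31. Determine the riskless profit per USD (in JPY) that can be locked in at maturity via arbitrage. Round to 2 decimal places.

3.37 per USD (in JPY)

Fair futures: F* = S·e^(carry·T), with carry = (r_JPY − r_USD) = 0.0164 − 0.0562 = -0.0398
F* = 126.97 · e^(-0.0398 × 3) = 126.97 · e^-0.119400 = 126.97 × 0.887453 = 112.6799
Market 109.31 < fair 112.6799: forward underpriced → reverse cash-and-carry (short spot, go long the forward).
At maturity, profit = |F_mkt − F*| = |109.31 − 112.6799| = 3.37 per USD (in JPY)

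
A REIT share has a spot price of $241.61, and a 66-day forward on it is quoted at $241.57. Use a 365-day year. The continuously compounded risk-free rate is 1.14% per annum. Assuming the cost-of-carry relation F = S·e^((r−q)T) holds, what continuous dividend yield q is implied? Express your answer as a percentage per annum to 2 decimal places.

From F = S·e^((r−q)T): (r − q) = ln(F/S)/T
ln(241.57/241.61) = ln(0.999834) = -0.000166
(r − q) = -0.000166 / (66/365) = -0.000918
q = r − ln(F/S)/T = 0.0114 + 0.000918 = 0.012318
q = 1.23%

1.23%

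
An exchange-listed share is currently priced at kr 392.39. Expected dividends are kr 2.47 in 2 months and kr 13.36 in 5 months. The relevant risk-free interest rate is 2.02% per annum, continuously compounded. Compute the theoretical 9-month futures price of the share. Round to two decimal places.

kr 382.43

PV(dividends) I = 2.47·e^(−0.0202·2/12) + 13.36·e^(−0.0202·5/12)
I = 2.4617 + 13.2480 = 15.7097
F = (S − I)·e^(rT) = (392.39 − 15.7097) · e^(0.0202·9/12)
= 376.6803 · e^0.015150 = 376.6803 × 1.015265 = kr 382.43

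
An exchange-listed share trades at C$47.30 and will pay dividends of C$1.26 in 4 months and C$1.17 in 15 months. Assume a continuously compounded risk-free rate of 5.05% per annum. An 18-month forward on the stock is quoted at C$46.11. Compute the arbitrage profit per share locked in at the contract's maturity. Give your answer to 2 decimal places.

PV(dividends) I = 1.26·e^(−0.0505·4/12) + 1.17·e^(−0.0505·15/12) = 2.3374
Fair forward F* = (S − I)·e^(rT) = (47.30 − 2.3374)·e^0.075750 = 44.9626 × 1.078693 = 48.5008
Market C$46.11 < fair 48.5008: forward underpriced → reverse cash-and-carry (short the stock, invest proceeds at r, pay the dividends, go long the forward).
Profit at T = |F_mkt − F*| = |46.11 − 48.5008| = C$2.39 per share

C$2.39 per share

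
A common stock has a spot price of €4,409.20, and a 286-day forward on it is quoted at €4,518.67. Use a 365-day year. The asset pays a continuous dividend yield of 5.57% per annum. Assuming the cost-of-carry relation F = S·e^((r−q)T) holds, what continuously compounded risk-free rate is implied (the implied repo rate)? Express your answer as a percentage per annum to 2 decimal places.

From F = S·e^((r−q)T): (r − q) = ln(F/S)/T
ln(4518.67/4409.20) = ln(1.024828) = 0.024525
(r − q) = 0.024525 / (286/365) = 0.031299
r = ln(F/S)/T + q = 0.031299 + 0.0557 = 0.086999
r = 8.70%

8.70%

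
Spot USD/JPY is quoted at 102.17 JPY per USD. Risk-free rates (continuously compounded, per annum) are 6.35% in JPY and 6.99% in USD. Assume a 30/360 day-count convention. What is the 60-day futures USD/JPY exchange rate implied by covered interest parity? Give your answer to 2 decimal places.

102.06

F = S·e^((r_JPY − r_USD)T) = 102.17 · e^((0.0635 − 0.0699) × 60/360)
= 102.17 · e^-0.001067 = 102.17 × 0.998934
F = 102.06 JPY per USD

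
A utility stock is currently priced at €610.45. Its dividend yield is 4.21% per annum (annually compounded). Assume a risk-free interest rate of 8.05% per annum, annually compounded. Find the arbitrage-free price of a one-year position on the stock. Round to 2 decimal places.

€632.94

F = S · (1+r)^T / (1+q)^T
= 610.45 × 1.080500 / 1.042100 = 610.45 × 1.036849
F = €632.94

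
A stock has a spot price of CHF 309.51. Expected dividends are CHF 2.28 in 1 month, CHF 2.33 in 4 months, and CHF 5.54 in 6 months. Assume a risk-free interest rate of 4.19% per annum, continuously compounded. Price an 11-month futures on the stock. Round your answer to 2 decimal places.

CHF 311.24

PV(dividends) I = 2.28·e^(−0.0419·1/12) + 2.33·e^(−0.0419·4/12) + 5.54·e^(−0.0419·6/12)
I = 2.2721 + 2.2977 + 5.4251 = 9.9949
F = (S − I)·e^(rT) = (309.51 − 9.9949) · e^(0.0419·11/12)
= 299.5151 · e^0.038408 = 299.5151 × 1.039155 = CHF 311.24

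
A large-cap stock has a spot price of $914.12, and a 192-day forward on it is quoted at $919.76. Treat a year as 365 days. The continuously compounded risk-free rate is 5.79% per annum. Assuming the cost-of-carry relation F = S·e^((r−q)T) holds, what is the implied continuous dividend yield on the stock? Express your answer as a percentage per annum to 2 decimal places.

From F = S·e^((r−q)T): (r − q) = ln(F/S)/T
ln(919.76/914.12) = ln(1.006170) = 0.006151
(r − q) = 0.006151 / (192/365) = 0.011693
q = r − ln(F/S)/T = 0.0579 − 0.011693 = 0.046207
q = 4.62%

4.62%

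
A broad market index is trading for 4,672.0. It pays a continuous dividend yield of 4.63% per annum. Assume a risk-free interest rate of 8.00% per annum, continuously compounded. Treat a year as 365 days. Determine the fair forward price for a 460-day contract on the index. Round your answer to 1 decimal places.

4,874.7

F = S·e^((r − q)T) = 4672.0 · e^((0.0800 − 0.0463) × 460/365)
= 4672.0 · e^0.042471 = 4672.0 × 1.043386
F = 4,874.7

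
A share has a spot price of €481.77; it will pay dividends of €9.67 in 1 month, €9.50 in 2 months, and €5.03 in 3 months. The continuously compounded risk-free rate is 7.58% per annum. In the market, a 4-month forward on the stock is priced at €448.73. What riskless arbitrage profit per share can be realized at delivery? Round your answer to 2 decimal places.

€20.83 per share

PV(dividends) I = 9.67·e^(−0.0758·1/12) + 9.50·e^(−0.0758·2/12) + 5.03·e^(−0.0758·3/12) = 23.9254
Fair forward F* = (S − I)·e^(rT) = (481.77 − 23.9254)·e^0.025267 = 457.8446 × 1.025589 = 469.5604
Market €448.73 < fair 469.5604: forward underpriced → reverse cash-and-carry (short the stock, invest proceeds at r, pay the dividends, go long the forward).
Profit at T = |F_mkt − F*| = |448.73 − 469.5604| = €20.83 per share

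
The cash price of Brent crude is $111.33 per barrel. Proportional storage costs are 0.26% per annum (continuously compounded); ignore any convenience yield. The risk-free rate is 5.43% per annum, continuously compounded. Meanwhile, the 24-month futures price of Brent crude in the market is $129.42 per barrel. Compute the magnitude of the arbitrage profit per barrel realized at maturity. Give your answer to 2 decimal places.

$4.67 per barrel

Fair futures: F* = S·e^(carry·T), with carry = (r + u) = 0.0543 + 0.0026 = 0.0569
F* = 111.33 · e^(0.0569 × 24/12) = 111.33 · e^0.113800 = 111.33 × 1.120528 = $124.7484
Market $129.42 > fair $124.7484: forward overpriced → cash-and-carry (buy spot, short the forward).
At maturity, profit = |F_mkt − F*| = |129.42 − 124.7484| = $4.67 per barrel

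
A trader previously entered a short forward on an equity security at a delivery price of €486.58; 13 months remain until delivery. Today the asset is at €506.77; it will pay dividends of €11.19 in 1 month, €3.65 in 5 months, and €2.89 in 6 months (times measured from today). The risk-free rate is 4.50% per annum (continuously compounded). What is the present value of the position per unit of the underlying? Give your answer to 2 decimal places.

PV(remaining dividends) I = 11.19·e^(−0.0450·1/12) + 3.65·e^(−0.0450·5/12) + 2.89·e^(−0.0450·6/12) = 17.5560
Current forward F = (S − I)·e^(rT) = (506.77 − 17.5560)·e^(0.0450·13/12) = 489.2140 × 1.049958 = 513.6542
Value (long) = (F − K)·e^(−rT) = (513.6542 − 486.58) × 0.952419 = 25.7860
Short position value = −(long value) = -€25.79

-€25.79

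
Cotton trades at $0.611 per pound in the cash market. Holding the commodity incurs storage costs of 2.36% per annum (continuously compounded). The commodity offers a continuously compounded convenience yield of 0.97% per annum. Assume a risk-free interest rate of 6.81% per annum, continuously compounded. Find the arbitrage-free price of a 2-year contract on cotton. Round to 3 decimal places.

Net carry = r + u − y = 0.0681 + 0.0236 − 0.0097 = 0.0820
F = S·e^((r+u−y)T) = 0.611 · e^(0.0820 × 2) = 0.611 · e^0.164000
= 0.611 × 1.178214 = $0.720 per pound

$0.720 per pound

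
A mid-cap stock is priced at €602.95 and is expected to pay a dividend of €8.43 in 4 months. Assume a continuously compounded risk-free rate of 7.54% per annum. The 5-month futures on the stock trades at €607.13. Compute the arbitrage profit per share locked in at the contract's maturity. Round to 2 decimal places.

€6.58 per share

PV(dividends) I = 8.43·e^(−0.0754·4/12) = 8.2208
Fair futures F* = (S − I)·e^(rT) = (602.95 − 8.2208)·e^0.031417 = 594.7292 × 1.031916 = 613.7106
Market €607.13 < fair 613.7106: forward underpriced → reverse cash-and-carry (short the stock, invest proceeds at r, pay the dividends, go long the forward).
Profit at T = |F_mkt − F*| = |607.13 − 613.7106| = €6.58 per share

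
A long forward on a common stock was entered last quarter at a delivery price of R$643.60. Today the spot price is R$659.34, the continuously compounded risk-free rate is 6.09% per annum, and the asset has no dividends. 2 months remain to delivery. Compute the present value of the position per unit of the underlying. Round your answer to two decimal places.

R$22.24

Current fair forward for the remaining 2 months: F = S·e^(r·T), r = 0.0609
F = 659.34 · e^(0.0609 × 2/12) = 659.34 × 1.010202 = 666.0666
Value of long forward = (F − K)·e^(−rT) = (666.0666 − 643.60) · e^(−0.0609·2/12)
= 22.4666 × 0.989901 = 22.24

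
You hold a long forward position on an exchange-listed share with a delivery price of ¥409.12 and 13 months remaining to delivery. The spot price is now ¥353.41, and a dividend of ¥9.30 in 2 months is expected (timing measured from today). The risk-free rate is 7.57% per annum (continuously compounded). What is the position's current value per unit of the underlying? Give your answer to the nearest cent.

PV(remaining dividends) I = 9.30·e^(−0.0757·2/12) = 9.1834
Current forward F = (S − I)·e^(rT) = (353.41 − 9.1834)·e^(0.0757·13/12) = 344.2266 × 1.085465 = 373.6459
Value (long) = (F − K)·e^(−rT) = (373.6459 − 409.12) × 0.921264 = -32.6810
Value = -¥32.68

-¥32.68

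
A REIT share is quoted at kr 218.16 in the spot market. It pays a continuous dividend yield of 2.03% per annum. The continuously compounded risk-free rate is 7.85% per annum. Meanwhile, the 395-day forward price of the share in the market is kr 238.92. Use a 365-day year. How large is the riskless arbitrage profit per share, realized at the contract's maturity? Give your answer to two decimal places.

kr 6.58 per share

Fair forward: F* = S·e^(carry·T), with carry = (r − q) = 0.0785 − 0.0203 = 0.0582
F* = 218.16 · e^(0.0582 × 395/365) = 218.16 · e^0.062984 = 218.16 × 1.065010 = kr 232.3426
Market kr 238.92 > fair kr 232.3426: forward overpriced → cash-and-carry (buy spot, short the forward).
At maturity, profit = |F_mkt − F*| = |238.92 − 232.3426| = kr 6.58 per share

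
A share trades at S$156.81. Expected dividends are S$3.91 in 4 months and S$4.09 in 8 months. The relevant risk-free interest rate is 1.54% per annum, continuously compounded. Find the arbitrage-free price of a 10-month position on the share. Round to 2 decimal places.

PV(dividends) I = 3.91·e^(−0.0154·4/12) + 4.09·e^(−0.0154·8/12)
I = 3.8900 + 4.0482 = 7.9382
F = (S − I)·e^(rT) = (156.81 − 7.9382) · e^(0.0154·10/12)
= 148.8718 · e^0.012833 = 148.8718 × 1.012916 = S$150.79

S$150.79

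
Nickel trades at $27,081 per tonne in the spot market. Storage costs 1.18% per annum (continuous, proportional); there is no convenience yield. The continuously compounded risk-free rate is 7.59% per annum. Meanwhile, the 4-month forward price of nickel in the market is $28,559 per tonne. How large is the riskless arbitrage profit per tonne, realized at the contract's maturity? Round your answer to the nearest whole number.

$675 per tonne

Fair forward: F* = S·e^(carry·T), with carry = (r + u) = 0.0759 + 0.0118 = 0.0877
F* = 27081 · e^(0.0877 × 4/12) = 27081 · e^0.029233 = 27081 × 1.029664 = $27884.3308
Market $28559 > fair $27884.3308: forward overpriced → cash-and-carry (buy spot, short the forward).
At maturity, profit = |F_mkt − F*| = |28559 − 27884.3308| = $675 per tonne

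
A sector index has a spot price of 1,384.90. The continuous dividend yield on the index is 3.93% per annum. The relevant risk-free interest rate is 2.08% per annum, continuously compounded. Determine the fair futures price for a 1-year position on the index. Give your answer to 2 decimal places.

1,359.51

F = S·e^((r − q)T) = 1384.90 · e^((0.0208 − 0.0393) × 1)
= 1384.90 · e^-0.01850000 = 1384.90 × 0.98167007
F = 1,359.51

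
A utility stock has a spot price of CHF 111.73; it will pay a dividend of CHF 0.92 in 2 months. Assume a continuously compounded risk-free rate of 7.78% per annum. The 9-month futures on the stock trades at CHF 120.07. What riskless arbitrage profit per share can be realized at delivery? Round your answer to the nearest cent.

PV(dividends) I = 0.92·e^(−0.0778·2/12) = 0.9081
Fair futures F* = (S − I)·e^(rT) = (111.73 − 0.9081)·e^0.058350 = 110.8219 × 1.060086 = 117.4807
Market CHF 120.07 > fair 117.4807: forward overpriced → cash-and-carry (borrow at r, buy the stock and collect the dividends, short the forward).
Profit at T = |F_mkt − F*| = |120.07 − 117.4807| = CHF 2.59 per share

CHF 2.59 per share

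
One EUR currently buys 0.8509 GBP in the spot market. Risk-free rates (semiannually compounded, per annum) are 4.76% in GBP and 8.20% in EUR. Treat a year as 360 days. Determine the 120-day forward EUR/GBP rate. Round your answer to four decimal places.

0.8415

By covered interest parity, F = S · (1+r_GBP/2)^(2T) / (1+r_EUR/2)^(2T)
= 0.8509 × 1.015804 / 1.027150 = 0.8509 × 0.988954
F = 0.8415 GBP per EUR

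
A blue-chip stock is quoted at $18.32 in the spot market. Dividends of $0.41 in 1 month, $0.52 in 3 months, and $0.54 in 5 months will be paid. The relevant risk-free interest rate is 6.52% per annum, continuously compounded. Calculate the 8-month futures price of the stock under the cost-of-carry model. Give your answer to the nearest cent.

PV(dividends) I = 0.41·e^(−0.0652·1/12) + 0.52·e^(−0.0652·3/12) + 0.54·e^(−0.0652·5/12)
I = 0.4078 + 0.5116 + 0.5255 = 1.4449
F = (S − I)·e^(rT) = (18.32 − 1.4449) · e^(0.0652·8/12)
= 16.8751 · e^0.043467 = 16.8751 × 1.044426 = $17.62

$17.62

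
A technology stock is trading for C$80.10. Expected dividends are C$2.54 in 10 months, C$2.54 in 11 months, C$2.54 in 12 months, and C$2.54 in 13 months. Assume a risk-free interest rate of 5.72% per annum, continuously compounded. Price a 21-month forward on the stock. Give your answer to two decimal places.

C$77.90

PV(dividends) I = 2.54·e^(−0.0572·10/12) + 2.54·e^(−0.0572·11/12) + 2.54·e^(−0.0572·12/12) + 2.54·e^(−0.0572·13/12)
I = 2.4218 + 2.4103 + 2.3988 + 2.3874 = 9.6183
F = (S − I)·e^(rT) = (80.10 − 9.6183) · e^(0.0572·21/12)
= 70.4817 · e^0.100100 = 70.4817 × 1.105281 = C$77.90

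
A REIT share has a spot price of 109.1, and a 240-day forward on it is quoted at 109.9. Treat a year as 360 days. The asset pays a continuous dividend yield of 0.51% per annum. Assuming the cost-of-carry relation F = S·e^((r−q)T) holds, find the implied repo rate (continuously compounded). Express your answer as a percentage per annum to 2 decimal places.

1.61%

From F = S·e^((r−q)T): (r − q) = ln(F/S)/T
ln(109.9/109.1) = ln(1.007333) = 0.007306
(r − q) = 0.007306 / (240/360) = 0.010959
r = ln(F/S)/T + q = 0.010959 + 0.0051 = 0.016059
r = 1.61%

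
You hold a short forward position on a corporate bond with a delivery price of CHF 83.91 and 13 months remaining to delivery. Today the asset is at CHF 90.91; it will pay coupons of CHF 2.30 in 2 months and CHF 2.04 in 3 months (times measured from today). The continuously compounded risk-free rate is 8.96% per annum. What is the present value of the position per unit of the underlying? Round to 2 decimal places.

PV(remaining coupons) I = 2.30·e^(−0.0896·2/12) + 2.04·e^(−0.0896·3/12) = 4.2607
Current forward F = (S − I)·e^(rT) = (90.91 − 4.2607)·e^(0.0896·13/12) = 86.6493 × 1.101934 = 95.4818
Value (long) = (F − K)·e^(−rT) = (95.4818 − 83.91) × 0.907496 = 10.5014
Short position value = −(long value) = -CHF 10.50

-CHF 10.50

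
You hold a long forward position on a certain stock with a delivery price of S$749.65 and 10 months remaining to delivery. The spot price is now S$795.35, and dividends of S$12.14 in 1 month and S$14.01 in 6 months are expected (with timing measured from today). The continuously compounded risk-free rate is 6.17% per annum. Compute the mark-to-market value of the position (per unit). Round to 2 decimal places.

S$57.61

PV(remaining dividends) I = 12.14·e^(−0.0617·1/12) + 14.01·e^(−0.0617·6/12) = 25.6621
Current forward F = (S − I)·e^(rT) = (795.35 − 25.6621)·e^(0.0617·10/12) = 769.6879 × 1.052761 = 810.2974
Value (long) = (F − K)·e^(−rT) = (810.2974 − 749.65) × 0.949883 = 57.6079
Value = S$57.61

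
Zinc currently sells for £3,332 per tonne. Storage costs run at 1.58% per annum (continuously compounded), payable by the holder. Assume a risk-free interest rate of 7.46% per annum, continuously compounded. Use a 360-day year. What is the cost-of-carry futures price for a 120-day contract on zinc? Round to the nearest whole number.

£3,434 per tonne

Net carry = r + u − y = 0.0746 + 0.0158 − 0.0000 = 0.0904
F = S·e^((r+u−y)T) = 3332 · e^(0.0904 × 120/360) = 3332 · e^0.030133
= 3332 × 1.030592 = £3,434 per tonne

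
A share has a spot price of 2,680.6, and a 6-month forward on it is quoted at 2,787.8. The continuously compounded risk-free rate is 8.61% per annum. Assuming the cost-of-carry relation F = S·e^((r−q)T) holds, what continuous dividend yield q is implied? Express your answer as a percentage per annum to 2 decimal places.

From F = S·e^((r−q)T): (r − q) = ln(F/S)/T
ln(2787.8/2680.6) = ln(1.039991) = 0.039212
(r − q) = 0.039212 / (6/12) = 0.078424
q = r − ln(F/S)/T = 0.0861 − 0.078424 = 0.007676
q = 0.77%

0.77%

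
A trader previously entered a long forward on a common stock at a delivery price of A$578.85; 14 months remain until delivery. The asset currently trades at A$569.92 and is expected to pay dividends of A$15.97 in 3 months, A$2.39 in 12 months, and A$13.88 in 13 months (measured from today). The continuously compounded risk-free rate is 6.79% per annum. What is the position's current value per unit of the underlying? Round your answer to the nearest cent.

PV(remaining dividends) I = 15.97·e^(−0.0679·3/12) + 2.39·e^(−0.0679·12/12) + 13.88·e^(−0.0679·13/12) = 30.8300
Current forward F = (S − I)·e^(rT) = (569.92 − 30.8300)·e^(0.0679·14/12) = 539.0900 × 1.082439 = 583.5320
Value (long) = (F − K)·e^(−rT) = (583.5320 − 578.85) × 0.923840 = 4.3254
Value = A$4.33

A$4.33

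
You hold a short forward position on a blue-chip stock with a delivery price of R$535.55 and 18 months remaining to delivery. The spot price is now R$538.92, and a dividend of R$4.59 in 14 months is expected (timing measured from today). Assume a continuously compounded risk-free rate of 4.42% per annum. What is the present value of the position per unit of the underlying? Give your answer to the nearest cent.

-R$33.37

PV(remaining dividends) I = 4.59·e^(−0.0442·14/12) = 4.3593
Current forward F = (S − I)·e^(rT) = (538.92 − 4.3593)·e^(0.0442·18/12) = 534.5607 × 1.068547 = 571.2032
Value (long) = (F − K)·e^(−rT) = (571.2032 − 535.55) × 0.935850 = 33.3660
Short position value = −(long value) = -R$33.37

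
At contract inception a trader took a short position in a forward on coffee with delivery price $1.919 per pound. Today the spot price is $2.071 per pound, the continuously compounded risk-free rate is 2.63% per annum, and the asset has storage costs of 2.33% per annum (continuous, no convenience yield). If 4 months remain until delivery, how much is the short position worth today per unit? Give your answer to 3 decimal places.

-$0.185 per pound

Current fair forward for the remaining 4 months: F = S·e^((r + u)·T), (r + u) = 0.0263 + 0.0233 = 0.0496
F = 2.071 · e^(0.0496 × 4/12) = 2.071 × 1.016671 = 2.1055
Value of long forward = (F − K)·e^(−rT) = (2.1055 − 1.919) · e^(−0.0263·4/12)
= 0.1865 × 0.991272 = 0.185
Short position value = −(long value) = -$0.185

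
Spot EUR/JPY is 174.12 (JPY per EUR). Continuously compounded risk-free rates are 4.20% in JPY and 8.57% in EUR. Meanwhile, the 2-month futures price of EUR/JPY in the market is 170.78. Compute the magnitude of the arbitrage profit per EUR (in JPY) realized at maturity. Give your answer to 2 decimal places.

2.08 per EUR (in JPY)

Fair futures: F* = S·e^(carry·T), with carry = (r_JPY − r_EUR) = 0.0420 − 0.0857 = -0.0437
F* = 174.12 · e^(-0.0437 × 2/12) = 174.12 · e^-0.007283 = 174.12 × 0.992743 = 172.8564
Market 170.78 < fair 172.8564: forward underpriced → reverse cash-and-carry (short spot, go long the forward).
At maturity, profit = |F_mkt − F*| = |170.78 − 172.8564| = 2.08 per EUR (in JPY)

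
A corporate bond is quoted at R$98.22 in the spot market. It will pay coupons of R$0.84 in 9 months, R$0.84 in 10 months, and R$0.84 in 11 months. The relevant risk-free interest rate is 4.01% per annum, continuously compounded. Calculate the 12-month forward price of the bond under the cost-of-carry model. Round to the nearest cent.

PV(coupons) I = 0.84·e^(−0.0401·9/12) + 0.84·e^(−0.0401·10/12) + 0.84·e^(−0.0401·11/12)
I = 0.8151 + 0.8124 + 0.8097 = 2.4372
F = (S − I)·e^(rT) = (98.22 − 2.4372) · e^(0.0401·12/12)
= 95.7828 · e^0.040100 = 95.7828 × 1.040915 = R$99.70

R$99.70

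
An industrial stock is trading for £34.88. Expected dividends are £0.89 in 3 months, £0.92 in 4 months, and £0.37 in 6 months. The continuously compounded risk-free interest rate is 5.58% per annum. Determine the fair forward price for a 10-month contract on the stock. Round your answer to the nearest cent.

PV(dividends) I = 0.89·e^(−0.0558·3/12) + 0.92·e^(−0.0558·4/12) + 0.37·e^(−0.0558·6/12)
I = 0.8777 + 0.9030 + 0.3598 = 2.1405
F = (S − I)·e^(rT) = (34.88 − 2.1405) · e^(0.0558·10/12)
= 32.7395 · e^0.046500 = 32.7395 × 1.047598 = £34.30

£34.30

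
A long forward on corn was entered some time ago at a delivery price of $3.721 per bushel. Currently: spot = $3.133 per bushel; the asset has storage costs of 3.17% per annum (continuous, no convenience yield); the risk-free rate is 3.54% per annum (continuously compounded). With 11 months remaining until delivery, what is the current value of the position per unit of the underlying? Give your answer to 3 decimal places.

Current fair forward for the remaining 11 months: F = S·e^((r + u)·T), (r + u) = 0.0354 + 0.0317 = 0.0671
F = 3.133 · e^(0.0671 × 11/12) = 3.133 × 1.063439 = 3.3318
Value of long forward = (F − K)·e^(−rT) = (3.3318 − 3.721) · e^(−0.0354·11/12)
= -0.3892 × 0.968071 = -0.377

-$0.377 per bushel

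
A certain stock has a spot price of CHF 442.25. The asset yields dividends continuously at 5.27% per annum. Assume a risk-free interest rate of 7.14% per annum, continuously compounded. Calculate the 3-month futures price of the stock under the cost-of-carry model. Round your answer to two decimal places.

F = S·e^((r − q)T) = 442.25 · e^((0.0714 − 0.0527) × 3/12)
= 442.25 · e^0.004675 = 442.25 × 1.004686
F = CHF 444.32

CHF 444.32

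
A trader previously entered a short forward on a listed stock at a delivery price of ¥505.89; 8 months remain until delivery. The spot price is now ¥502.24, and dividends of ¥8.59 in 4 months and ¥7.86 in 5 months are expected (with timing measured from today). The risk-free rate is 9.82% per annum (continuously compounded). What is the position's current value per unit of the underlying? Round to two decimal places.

PV(remaining dividends) I = 8.59·e^(−0.0982·4/12) + 7.86·e^(−0.0982·5/12) = 15.8583
Current forward F = (S − I)·e^(rT) = (502.24 − 15.8583)·e^(0.0982·8/12) = 486.3817 × 1.067657 = 519.2888
Value (long) = (F − K)·e^(−rT) = (519.2888 − 505.89) × 0.936630 = 12.5497
Short position value = −(long value) = -¥12.55

-¥12.55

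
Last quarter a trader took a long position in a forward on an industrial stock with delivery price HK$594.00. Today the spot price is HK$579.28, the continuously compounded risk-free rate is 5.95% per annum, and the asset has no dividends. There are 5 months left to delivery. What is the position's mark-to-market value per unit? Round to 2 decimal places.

Current fair forward for the remaining 5 months: F = S·e^(r·T), r = 0.0595
F = 579.28 · e^(0.0595 × 5/12) = 579.28 × 1.025102 = 593.8211
Value of long forward = (F − K)·e^(−rT) = (593.8211 − 594.00) · e^(−0.0595·5/12)
= -0.1789 × 0.975513 = -0.17

-HK$0.17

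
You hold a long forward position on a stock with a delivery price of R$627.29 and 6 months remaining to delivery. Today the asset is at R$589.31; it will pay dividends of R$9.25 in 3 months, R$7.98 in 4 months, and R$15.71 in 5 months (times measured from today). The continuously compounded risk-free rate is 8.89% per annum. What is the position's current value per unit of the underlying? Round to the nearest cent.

-R$42.64

PV(remaining dividends) I = 9.25·e^(−0.0889·3/12) + 7.98·e^(−0.0889·4/12) + 15.71·e^(−0.0889·5/12) = 31.9324
Current forward F = (S − I)·e^(rT) = (589.31 − 31.9324)·e^(0.0889·6/12) = 557.3776 × 1.045453 = 582.7121
Value (long) = (F − K)·e^(−rT) = (582.7121 − 627.29) × 0.956523 = -42.6398
Value = -R$42.64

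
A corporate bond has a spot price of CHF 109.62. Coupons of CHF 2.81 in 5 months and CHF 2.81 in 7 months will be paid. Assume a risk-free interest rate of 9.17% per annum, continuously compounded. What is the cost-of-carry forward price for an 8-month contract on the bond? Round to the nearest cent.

CHF 110.82

PV(coupons) I = 2.81·e^(−0.0917·5/12) + 2.81·e^(−0.0917·7/12)
I = 2.7047 + 2.6636 = 5.3683
F = (S − I)·e^(rT) = (109.62 − 5.3683) · e^(0.0917·8/12)
= 104.2517 · e^0.061133 = 104.2517 × 1.063040 = CHF 110.82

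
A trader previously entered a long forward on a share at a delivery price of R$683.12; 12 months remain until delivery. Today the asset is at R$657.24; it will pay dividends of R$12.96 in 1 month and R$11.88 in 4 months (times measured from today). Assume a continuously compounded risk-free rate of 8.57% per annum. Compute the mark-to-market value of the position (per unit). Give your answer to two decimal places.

R$5.81

PV(remaining dividends) I = 12.96·e^(−0.0857·1/12) + 11.88·e^(−0.0857·4/12) = 24.4132
Current forward F = (S − I)·e^(rT) = (657.24 − 24.4132)·e^(0.0857·12/12) = 632.8268 × 1.089479 = 689.4515
Value (long) = (F − K)·e^(−rT) = (689.4515 − 683.12) × 0.917870 = 5.8115
Value = R$5.81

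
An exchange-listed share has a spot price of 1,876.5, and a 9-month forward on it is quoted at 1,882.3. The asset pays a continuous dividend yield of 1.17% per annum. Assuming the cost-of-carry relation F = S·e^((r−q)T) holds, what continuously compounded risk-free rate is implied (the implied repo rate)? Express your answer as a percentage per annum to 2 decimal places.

1.58%

From F = S·e^((r−q)T): (r − q) = ln(F/S)/T
ln(1882.3/1876.5) = ln(1.003091) = 0.003086
(r − q) = 0.003086 / (9/12) = 0.004115
r = ln(F/S)/T + q = 0.004115 + 0.0117 = 0.015815
r = 1.58%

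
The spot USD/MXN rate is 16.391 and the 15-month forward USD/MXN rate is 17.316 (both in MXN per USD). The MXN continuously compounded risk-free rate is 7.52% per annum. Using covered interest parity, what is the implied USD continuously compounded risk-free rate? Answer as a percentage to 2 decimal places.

3.13%

F = S·e^((r_MXN − r_USD)T) ⇒ r_USD = r_MXN − ln(F/S)/T
ln(17.316/16.391) = 0.054899; /(15/12) = 0.043919
r_USD = 0.0752 − 0.043919 = 0.031281
r_USD = 3.13%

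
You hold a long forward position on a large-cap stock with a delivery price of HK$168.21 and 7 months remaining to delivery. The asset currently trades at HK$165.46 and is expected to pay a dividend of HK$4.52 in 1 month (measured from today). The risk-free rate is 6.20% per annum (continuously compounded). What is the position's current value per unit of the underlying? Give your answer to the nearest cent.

-HK$1.27

PV(remaining dividends) I = 4.52·e^(−0.0620·1/12) = 4.4967
Current forward F = (S − I)·e^(rT) = (165.46 − 4.4967)·e^(0.0620·7/12) = 160.9633 × 1.036829 = 166.8914
Value (long) = (F − K)·e^(−rT) = (166.8914 − 168.21) × 0.964480 = -1.2718
Value = -HK$1.27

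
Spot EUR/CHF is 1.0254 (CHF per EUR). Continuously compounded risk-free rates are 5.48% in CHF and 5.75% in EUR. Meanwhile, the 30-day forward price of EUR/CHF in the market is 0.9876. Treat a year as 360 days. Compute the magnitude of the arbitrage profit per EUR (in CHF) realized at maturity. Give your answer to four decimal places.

0.0376 per EUR (in CHF)

Fair forward: F* = S·e^(carry·T), with carry = (r_CHF − r_EUR) = 0.0548 − 0.0575 = -0.0027
F* = 1.0254 · e^(-0.0027 × 30/360) = 1.0254 · e^-0.000225 = 1.0254 × 0.999775 = 1.0252
Market 0.9876 < fair 1.0252: forward underpriced → reverse cash-and-carry (short spot, go long the forward).
At maturity, profit = |F_mkt − F*| = |0.9876 − 1.0252| = 0.0376 per EUR (in CHF)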